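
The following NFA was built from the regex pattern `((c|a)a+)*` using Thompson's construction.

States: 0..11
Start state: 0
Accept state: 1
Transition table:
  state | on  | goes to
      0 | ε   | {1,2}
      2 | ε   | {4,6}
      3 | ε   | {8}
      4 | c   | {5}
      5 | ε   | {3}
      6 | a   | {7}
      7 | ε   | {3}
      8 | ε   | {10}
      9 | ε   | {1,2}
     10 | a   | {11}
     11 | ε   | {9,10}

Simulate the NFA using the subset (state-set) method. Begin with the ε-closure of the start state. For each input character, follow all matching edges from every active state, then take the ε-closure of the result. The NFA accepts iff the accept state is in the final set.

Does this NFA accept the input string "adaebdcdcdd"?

Answer: REJECT

Steps:
S₀ = ε-closure({0}) = {0,1,2,4,6}
'a' @ 1: {3,7,8,10}
'd' @ 2: {}  — no active states
rest 'aebdcdcdd' ignored (set empty)
after full input: {}  (accept=1 not in)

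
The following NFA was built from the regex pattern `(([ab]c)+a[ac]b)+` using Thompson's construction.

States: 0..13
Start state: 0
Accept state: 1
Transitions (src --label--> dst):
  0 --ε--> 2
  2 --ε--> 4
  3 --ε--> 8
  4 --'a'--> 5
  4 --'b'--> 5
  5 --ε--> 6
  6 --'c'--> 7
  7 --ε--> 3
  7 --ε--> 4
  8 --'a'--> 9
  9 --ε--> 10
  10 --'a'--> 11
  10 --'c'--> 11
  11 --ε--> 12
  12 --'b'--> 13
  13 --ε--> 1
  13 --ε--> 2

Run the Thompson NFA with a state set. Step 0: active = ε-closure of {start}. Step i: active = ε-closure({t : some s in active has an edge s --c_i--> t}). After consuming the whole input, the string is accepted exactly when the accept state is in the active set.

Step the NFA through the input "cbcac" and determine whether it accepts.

initial (ε-close {0}): {0,2,4}
'c' @ 1: {}  — dead — no transitions
rest 'bcac' ignored (set empty)
after full input: {}  (accept=1 not in)

Answer: REJECT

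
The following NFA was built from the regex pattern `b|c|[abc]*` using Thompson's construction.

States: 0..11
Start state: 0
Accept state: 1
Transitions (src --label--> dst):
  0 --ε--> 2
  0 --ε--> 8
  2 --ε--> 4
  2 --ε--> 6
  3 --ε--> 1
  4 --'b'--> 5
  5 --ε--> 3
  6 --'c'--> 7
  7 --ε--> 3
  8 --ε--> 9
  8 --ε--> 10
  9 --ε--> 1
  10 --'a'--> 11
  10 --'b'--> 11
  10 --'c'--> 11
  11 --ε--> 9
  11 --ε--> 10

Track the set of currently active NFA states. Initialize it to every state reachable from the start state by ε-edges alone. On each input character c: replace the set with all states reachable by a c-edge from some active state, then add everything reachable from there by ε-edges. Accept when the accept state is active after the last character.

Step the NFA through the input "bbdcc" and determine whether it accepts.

start: ε-closure({0}) = {0,1,2,4,6,8,9,10}
'b' @ 1: {1,3,5,9,10,11}  [accepting]
'b' @ 2: {1,9,10,11}  [accepting]
'd' @ 3: {}  — state set empty
rest 'cc' ignored (set empty)
final: {}; accept 1 not in set

Answer: REJECT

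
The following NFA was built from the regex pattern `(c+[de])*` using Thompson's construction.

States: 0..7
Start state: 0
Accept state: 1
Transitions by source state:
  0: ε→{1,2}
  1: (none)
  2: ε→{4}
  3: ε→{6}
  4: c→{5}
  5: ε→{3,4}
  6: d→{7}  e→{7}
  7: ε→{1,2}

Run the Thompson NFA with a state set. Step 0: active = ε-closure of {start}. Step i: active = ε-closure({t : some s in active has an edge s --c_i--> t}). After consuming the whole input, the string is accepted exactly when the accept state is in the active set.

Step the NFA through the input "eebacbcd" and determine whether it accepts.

Answer: REJECT

Derivation:
initial (ε-close {0}): {0,1,2,4}
'e' @ 1: {}  — dead — no transitions
rest 'ebacbcd' ignored (set empty)
final: {}; accept 1 not in set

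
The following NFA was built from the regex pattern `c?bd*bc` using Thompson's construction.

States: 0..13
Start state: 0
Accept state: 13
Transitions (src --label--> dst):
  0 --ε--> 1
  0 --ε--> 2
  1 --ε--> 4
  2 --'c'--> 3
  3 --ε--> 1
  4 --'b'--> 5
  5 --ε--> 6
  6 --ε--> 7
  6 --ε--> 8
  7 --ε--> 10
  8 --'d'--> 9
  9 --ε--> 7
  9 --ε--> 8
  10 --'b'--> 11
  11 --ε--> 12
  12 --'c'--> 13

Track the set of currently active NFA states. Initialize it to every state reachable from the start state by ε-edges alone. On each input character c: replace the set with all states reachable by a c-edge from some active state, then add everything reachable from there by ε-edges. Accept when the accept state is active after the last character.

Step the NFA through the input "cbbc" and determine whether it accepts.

Answer: ACCEPT

Steps:
initial (ε-close {0}): {0,1,2,4}
'c' @ 1: {1,3,4}
'b' @ 2: {5,6,7,8,10}
'b' @ 3: {11,12}
'c' @ 4: {13}  (accept∈set)
final: {13}; accept 13 in set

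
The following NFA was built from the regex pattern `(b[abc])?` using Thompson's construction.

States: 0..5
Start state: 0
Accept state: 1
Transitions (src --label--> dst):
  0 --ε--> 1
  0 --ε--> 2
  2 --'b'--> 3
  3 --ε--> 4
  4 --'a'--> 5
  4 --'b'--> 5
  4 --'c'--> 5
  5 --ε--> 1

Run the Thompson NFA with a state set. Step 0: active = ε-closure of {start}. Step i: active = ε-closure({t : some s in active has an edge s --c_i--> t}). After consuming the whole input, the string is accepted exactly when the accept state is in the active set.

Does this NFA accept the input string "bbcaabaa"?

start: ε-closure({0}) = {0,1,2}
'b' @ 1: {3,4}
'b' @ 2: {1,5}  (accept∈set)
'c' @ 3: {}  — dead — no transitions
rest 'aabaa' ignored (set empty)
after full input: {}  (accept=1 not in)

Answer: REJECT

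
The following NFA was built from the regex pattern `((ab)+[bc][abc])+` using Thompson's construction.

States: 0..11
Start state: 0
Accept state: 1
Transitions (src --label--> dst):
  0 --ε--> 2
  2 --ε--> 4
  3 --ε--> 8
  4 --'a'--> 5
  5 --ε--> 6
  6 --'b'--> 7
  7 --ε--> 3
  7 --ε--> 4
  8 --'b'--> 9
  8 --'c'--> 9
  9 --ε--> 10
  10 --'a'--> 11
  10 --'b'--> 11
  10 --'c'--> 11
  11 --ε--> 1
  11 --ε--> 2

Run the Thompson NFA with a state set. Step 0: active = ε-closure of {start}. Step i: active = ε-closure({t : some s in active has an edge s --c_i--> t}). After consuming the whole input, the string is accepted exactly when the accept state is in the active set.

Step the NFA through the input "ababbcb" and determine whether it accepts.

Answer: REJECT

Steps:
S₀ = ε-closure({0}) = {0,2,4}
'a' @ 1: {5,6}
'b' @ 2: {3,4,7,8}
'a' @ 3: {5,6}
'b' @ 4: {3,4,7,8}
'b' @ 5: {9,10}
'c' @ 6: {1,2,4,11}  [accepting]
'b' @ 7: {}  — dead — no transitions
end set {} — state 1 not in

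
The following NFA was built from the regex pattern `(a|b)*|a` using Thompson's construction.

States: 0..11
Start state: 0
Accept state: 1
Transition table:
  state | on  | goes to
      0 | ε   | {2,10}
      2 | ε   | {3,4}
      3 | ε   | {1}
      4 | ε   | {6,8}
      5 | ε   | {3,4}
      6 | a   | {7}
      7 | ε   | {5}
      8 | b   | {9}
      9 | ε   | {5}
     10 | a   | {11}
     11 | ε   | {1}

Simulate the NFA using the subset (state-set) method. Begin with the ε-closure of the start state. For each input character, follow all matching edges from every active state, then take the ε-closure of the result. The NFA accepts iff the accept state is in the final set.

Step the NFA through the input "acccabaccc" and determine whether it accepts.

Answer: REJECT

Derivation:
initial (ε-close {0}): {0,1,2,3,4,6,8,10}
'a' @ 1: {1,3,4,5,6,7,8,11}  [accepting]
'c' @ 2: {}  — no active states
rest 'ccabaccc' ignored (set empty)
after full input: {}  (accept=1 not in)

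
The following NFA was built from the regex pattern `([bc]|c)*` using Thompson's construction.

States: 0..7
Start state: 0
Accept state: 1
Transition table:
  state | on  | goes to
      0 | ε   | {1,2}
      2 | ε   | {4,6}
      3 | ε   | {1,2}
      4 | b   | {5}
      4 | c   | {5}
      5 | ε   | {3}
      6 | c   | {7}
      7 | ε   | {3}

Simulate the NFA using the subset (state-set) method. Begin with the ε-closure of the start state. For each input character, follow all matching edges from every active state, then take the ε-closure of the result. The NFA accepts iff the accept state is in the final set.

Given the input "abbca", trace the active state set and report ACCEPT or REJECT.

Answer: REJECT

Derivation:
initial (ε-close {0}): {0,1,2,4,6}
'a' @ 1: {}  — no active states
rest 'bbca' ignored (set empty)
after full input: {}  (accept=1 not in)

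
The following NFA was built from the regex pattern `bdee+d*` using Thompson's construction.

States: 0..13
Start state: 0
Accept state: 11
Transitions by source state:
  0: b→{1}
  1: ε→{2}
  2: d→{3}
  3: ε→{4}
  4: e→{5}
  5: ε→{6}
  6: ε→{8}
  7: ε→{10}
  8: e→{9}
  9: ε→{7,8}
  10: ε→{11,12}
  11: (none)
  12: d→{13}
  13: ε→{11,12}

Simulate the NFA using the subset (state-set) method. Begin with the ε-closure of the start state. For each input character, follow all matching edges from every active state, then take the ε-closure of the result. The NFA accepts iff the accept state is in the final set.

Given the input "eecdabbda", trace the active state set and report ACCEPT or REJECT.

Answer: REJECT

Trace:
start: ε-closure({0}) = {0}
'e' @ 1: {}  — dead — no transitions
rest 'ecdabbda' ignored (set empty)
after full input: {}  (accept=11 not in)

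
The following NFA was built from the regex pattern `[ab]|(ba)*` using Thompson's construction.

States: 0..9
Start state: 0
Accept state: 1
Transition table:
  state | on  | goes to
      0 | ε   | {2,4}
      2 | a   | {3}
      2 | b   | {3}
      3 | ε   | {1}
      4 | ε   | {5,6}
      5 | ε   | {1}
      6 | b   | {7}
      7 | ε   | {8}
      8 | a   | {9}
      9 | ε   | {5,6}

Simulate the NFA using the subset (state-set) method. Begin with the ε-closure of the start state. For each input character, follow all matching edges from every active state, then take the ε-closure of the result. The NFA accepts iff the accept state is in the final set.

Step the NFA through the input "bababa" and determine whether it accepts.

Answer: ACCEPT

Derivation:
initial (ε-close {0}): {0,1,2,4,5,6}
'b' @ 1: {1,3,7,8}  [accepting]
'a' @ 2: {1,5,6,9}  [accepting]
'b' @ 3: {7,8}
'a' @ 4: {1,5,6,9}  [accepting]
'b' @ 5: {7,8}
'a' @ 6: {1,5,6,9}  [accepting]
end set {1,5,6,9} — state 1 in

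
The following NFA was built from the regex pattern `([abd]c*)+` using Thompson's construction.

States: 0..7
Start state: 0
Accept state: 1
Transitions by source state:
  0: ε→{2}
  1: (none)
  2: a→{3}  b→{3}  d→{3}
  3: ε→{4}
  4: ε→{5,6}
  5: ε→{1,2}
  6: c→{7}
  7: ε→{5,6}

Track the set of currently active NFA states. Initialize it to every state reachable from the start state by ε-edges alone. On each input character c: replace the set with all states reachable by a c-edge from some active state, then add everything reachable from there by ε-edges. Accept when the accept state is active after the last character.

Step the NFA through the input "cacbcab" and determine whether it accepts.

start: ε-closure({0}) = {0,2}
'c' @ 1: {}  — dead — no transitions
rest 'acbcab' ignored (set empty)
final: {}; accept 1 not in set

Answer: REJECT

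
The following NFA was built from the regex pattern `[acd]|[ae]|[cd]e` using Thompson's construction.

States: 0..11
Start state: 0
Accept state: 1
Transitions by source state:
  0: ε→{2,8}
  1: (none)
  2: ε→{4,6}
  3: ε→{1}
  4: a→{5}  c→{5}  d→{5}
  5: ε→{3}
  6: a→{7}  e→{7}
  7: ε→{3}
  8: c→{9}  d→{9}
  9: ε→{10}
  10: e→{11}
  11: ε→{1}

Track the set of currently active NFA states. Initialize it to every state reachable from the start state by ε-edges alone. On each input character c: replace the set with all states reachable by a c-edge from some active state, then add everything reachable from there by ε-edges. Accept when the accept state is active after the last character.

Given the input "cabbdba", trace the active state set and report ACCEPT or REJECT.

S₀ = ε-closure({0}) = {0,2,4,6,8}
'c' @ 1: {1,3,5,9,10}  (accept∈set)
'a' @ 2: {}  — no active states
rest 'bbdba' ignored (set empty)
final: {}; accept 1 not in set

Answer: REJECT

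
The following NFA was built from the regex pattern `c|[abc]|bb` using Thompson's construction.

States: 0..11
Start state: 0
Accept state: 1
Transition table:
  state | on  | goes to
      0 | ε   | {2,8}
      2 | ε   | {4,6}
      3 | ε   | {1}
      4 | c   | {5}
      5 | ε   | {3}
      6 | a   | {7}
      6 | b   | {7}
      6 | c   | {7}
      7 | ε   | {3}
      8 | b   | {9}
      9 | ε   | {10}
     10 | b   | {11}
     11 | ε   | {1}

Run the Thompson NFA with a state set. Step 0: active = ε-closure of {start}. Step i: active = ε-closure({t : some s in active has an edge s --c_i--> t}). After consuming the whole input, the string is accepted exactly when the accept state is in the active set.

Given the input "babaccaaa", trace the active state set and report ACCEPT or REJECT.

initial (ε-close {0}): {0,2,4,6,8}
'b' @ 1: {1,3,7,9,10}  (accept∈set)
'a' @ 2: {}  — state set empty
rest 'baccaaa' ignored (set empty)
end set {} — state 1 not in

Answer: REJECT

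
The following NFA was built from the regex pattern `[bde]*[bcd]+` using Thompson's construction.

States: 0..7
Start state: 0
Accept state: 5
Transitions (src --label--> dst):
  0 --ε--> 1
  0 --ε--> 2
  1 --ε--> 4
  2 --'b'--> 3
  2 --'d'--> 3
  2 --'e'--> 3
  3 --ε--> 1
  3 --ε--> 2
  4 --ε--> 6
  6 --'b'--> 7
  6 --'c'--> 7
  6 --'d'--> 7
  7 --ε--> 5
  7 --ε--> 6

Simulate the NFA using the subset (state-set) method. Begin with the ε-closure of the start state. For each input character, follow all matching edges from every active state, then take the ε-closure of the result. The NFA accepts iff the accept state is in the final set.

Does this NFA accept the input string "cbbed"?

Answer: REJECT

Trace:
start: ε-closure({0}) = {0,1,2,4,6}
'c' @ 1: {5,6,7}  ✓accept
'b' @ 2: {5,6,7}  ✓accept
'b' @ 3: {5,6,7}  ✓accept
'e' @ 4: {}  — dead — no transitions
rest 'd' ignored (set empty)
final: {}; accept 5 not in set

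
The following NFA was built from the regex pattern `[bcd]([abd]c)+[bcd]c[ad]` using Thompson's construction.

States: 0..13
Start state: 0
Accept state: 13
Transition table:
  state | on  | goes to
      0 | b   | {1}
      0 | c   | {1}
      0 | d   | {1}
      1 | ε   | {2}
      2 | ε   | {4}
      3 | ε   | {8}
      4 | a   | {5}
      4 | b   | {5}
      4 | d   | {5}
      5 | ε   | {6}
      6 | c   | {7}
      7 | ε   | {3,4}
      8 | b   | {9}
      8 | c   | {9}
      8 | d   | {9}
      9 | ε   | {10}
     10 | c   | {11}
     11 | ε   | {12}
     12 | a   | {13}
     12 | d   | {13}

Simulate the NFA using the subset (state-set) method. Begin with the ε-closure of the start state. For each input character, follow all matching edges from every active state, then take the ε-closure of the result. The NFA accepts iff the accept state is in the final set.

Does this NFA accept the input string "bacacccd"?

start: ε-closure({0}) = {0}
'b' @ 1: {1,2,4}
'a' @ 2: {5,6}
'c' @ 3: {3,4,7,8}
'a' @ 4: {5,6}
'c' @ 5: {3,4,7,8}
'c' @ 6: {9,10}
'c' @ 7: {11,12}
'd' @ 8: {13}  (accept∈set)
end set {13} — state 13 in

Answer: ACCEPT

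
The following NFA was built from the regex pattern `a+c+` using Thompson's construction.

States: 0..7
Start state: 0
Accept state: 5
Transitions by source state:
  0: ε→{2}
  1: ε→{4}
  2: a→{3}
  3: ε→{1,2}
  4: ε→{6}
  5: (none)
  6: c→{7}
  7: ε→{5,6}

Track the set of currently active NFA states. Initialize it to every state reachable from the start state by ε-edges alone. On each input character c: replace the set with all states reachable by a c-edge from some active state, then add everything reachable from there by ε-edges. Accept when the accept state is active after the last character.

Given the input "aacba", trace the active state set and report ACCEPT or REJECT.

Answer: REJECT

Trace:
start: ε-closure({0}) = {0,2}
'a' @ 1: {1,2,3,4,6}
'a' @ 2: {1,2,3,4,6}
'c' @ 3: {5,6,7}  [accepting]
'b' @ 4: {}  — dead — no transitions
rest 'a' ignored (set empty)
final: {}; accept 5 not in set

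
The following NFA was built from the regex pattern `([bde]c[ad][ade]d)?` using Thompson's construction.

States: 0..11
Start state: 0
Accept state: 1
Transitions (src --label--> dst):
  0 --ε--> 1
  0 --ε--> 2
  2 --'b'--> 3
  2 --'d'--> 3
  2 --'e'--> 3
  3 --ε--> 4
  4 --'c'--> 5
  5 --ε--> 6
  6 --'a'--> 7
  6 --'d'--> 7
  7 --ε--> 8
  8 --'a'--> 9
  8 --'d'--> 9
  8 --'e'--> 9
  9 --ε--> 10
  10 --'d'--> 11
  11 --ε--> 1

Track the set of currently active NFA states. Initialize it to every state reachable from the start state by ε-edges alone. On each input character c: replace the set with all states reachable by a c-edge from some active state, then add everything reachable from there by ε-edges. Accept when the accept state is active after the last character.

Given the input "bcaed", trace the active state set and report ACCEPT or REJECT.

Answer: ACCEPT

Steps:
start: ε-closure({0}) = {0,1,2}
'b' @ 1: {3,4}
'c' @ 2: {5,6}
'a' @ 3: {7,8}
'e' @ 4: {9,10}
'd' @ 5: {1,11}  (accept∈set)
end set {1,11} — state 1 in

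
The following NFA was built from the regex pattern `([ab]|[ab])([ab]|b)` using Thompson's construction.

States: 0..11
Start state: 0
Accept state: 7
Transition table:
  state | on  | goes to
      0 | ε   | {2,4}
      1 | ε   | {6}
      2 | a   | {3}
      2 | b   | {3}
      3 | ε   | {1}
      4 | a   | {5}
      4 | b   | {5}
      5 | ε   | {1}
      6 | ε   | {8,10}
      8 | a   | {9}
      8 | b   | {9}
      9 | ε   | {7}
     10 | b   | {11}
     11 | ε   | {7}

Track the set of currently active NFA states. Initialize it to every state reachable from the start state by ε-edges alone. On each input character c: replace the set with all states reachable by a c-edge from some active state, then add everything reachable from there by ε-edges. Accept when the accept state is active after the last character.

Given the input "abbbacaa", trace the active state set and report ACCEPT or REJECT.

start: ε-closure({0}) = {0,2,4}
'a' @ 1: {1,3,5,6,8,10}
'b' @ 2: {7,9,11}  (accept∈set)
'b' @ 3: {}  — state set empty
rest 'bacaa' ignored (set empty)
final: {}; accept 7 not in set

Answer: REJECT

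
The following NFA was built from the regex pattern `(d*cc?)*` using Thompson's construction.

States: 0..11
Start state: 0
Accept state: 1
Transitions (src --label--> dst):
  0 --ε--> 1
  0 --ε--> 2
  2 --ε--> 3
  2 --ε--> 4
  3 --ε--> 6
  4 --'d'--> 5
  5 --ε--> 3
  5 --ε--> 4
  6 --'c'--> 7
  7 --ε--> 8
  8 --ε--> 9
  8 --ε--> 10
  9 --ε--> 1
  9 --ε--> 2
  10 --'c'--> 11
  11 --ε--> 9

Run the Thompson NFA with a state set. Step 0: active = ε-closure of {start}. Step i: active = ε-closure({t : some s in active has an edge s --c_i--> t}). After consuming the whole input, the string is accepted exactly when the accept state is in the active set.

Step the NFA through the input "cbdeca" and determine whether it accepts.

Answer: REJECT

Steps:
initial (ε-close {0}): {0,1,2,3,4,6}
'c' @ 1: {1,2,3,4,6,7,8,9,10}  ✓accept
'b' @ 2: {}  — no active states
rest 'deca' ignored (set empty)
final: {}; accept 1 not in set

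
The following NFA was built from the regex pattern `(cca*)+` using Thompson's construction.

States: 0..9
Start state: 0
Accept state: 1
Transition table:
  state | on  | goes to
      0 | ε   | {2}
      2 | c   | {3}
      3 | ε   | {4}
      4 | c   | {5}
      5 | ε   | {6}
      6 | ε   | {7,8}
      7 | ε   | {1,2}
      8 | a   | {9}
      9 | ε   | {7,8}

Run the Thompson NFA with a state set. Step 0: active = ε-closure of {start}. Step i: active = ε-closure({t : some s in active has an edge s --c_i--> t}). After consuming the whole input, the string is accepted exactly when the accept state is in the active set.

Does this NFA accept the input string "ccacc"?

initial (ε-close {0}): {0,2}
'c' @ 1: {3,4}
'c' @ 2: {1,2,5,6,7,8}  ✓accept
'a' @ 3: {1,2,7,8,9}  ✓accept
'c' @ 4: {3,4}
'c' @ 5: {1,2,5,6,7,8}  ✓accept
end set {1,2,5,6,7,8} — state 1 in

Answer: ACCEPT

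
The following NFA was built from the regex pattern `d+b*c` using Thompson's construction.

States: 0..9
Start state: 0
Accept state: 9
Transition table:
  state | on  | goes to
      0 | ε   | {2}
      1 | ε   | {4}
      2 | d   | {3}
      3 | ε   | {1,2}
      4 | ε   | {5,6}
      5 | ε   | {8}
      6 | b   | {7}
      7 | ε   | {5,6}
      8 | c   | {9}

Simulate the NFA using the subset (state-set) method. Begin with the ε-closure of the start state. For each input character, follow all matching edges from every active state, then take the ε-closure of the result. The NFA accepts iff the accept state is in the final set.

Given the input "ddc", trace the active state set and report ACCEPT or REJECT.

S₀ = ε-closure({0}) = {0,2}
'd' @ 1: {1,2,3,4,5,6,8}
'd' @ 2: {1,2,3,4,5,6,8}
'c' @ 3: {9}  [accepting]
final: {9}; accept 9 in set

Answer: ACCEPT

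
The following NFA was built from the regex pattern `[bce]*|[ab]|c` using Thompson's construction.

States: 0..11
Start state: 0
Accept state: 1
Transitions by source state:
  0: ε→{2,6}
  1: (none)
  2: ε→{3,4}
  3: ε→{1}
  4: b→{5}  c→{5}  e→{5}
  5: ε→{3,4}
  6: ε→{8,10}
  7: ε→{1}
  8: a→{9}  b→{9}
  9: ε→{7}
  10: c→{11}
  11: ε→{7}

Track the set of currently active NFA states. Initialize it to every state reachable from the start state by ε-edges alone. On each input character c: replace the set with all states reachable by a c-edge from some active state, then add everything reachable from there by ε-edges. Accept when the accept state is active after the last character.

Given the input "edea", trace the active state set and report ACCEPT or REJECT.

S₀ = ε-closure({0}) = {0,1,2,3,4,6,8,10}
'e' @ 1: {1,3,4,5}  [accepting]
'd' @ 2: {}  — dead — no transitions
rest 'ea' ignored (set empty)
end set {} — state 1 not in

Answer: REJECT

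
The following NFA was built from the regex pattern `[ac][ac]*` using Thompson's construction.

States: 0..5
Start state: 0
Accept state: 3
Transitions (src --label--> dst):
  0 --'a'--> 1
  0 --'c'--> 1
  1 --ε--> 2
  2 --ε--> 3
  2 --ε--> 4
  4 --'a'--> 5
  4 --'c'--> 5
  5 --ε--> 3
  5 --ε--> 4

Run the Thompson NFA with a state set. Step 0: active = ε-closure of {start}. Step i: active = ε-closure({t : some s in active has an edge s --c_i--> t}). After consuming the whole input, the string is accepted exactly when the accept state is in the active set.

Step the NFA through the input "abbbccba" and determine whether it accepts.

Answer: REJECT

Steps:
S₀ = ε-closure({0}) = {0}
'a' @ 1: {1,2,3,4}  [accepting]
'b' @ 2: {}  — no active states
rest 'bbccba' ignored (set empty)
after full input: {}  (accept=3 not in)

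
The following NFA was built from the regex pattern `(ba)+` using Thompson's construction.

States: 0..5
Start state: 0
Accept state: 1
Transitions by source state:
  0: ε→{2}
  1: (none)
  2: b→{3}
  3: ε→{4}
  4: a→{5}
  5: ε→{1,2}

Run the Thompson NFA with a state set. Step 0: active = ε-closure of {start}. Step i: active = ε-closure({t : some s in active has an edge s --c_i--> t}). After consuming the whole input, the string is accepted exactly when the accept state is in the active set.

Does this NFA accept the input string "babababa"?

S₀ = ε-closure({0}) = {0,2}
'b' @ 1: {3,4}
'a' @ 2: {1,2,5}  ✓accept
'b' @ 3: {3,4}
'a' @ 4: {1,2,5}  ✓accept
'b' @ 5: {3,4}
'a' @ 6: {1,2,5}  ✓accept
'b' @ 7: {3,4}
'a' @ 8: {1,2,5}  ✓accept
end set {1,2,5} — state 1 in

Answer: ACCEPT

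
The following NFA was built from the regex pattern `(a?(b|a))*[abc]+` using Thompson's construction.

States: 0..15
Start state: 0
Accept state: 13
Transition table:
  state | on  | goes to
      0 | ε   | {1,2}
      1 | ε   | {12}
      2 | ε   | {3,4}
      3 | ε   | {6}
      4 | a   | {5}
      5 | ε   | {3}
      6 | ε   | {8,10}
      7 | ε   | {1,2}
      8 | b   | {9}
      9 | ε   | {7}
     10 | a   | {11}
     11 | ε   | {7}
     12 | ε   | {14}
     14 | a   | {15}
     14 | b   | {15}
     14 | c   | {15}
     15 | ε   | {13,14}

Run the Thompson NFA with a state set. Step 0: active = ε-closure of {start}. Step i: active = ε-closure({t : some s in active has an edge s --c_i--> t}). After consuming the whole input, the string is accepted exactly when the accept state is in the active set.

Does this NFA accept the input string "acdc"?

Answer: REJECT

Trace:
start: ε-closure({0}) = {0,1,2,3,4,6,8,10,12,14}
'a' @ 1: {1,2,3,4,5,6,7,8,10,11,12,13,14,15}  (accept∈set)
'c' @ 2: {13,14,15}  (accept∈set)
'd' @ 3: {}  — no active states
rest 'c' ignored (set empty)
after full input: {}  (accept=13 not in)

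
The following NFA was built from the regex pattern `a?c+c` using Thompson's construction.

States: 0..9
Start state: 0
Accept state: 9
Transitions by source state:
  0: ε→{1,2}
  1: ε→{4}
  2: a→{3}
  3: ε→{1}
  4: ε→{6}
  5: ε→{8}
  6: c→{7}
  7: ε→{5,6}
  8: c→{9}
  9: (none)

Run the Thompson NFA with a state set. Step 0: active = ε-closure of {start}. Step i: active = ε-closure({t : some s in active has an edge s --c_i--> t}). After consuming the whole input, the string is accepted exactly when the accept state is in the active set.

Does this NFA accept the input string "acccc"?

Answer: ACCEPT

Steps:
start: ε-closure({0}) = {0,1,2,4,6}
'a' @ 1: {1,3,4,6}
'c' @ 2: {5,6,7,8}
'c' @ 3: {5,6,7,8,9}  ✓accept
'c' @ 4: {5,6,7,8,9}  ✓accept
'c' @ 5: {5,6,7,8,9}  ✓accept
after full input: {5,6,7,8,9}  (accept=9 in)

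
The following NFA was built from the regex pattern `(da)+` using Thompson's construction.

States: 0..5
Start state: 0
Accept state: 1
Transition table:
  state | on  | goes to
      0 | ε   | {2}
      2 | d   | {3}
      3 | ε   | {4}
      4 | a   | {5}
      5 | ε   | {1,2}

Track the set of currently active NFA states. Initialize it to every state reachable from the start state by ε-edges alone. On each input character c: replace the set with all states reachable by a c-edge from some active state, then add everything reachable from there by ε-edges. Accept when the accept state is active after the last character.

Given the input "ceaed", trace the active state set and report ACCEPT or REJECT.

start: ε-closure({0}) = {0,2}
'c' @ 1: {}  — no active states
rest 'eaed' ignored (set empty)
end set {} — state 1 not in

Answer: REJECT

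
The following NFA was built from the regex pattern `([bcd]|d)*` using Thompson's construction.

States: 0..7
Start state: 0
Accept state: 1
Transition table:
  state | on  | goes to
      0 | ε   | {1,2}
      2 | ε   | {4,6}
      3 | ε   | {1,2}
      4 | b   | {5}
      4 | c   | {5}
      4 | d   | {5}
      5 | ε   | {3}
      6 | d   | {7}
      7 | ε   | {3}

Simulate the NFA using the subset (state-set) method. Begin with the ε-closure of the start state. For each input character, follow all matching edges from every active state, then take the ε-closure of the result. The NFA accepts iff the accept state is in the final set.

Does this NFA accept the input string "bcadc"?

start: ε-closure({0}) = {0,1,2,4,6}
'b' @ 1: {1,2,3,4,5,6}  ✓accept
'c' @ 2: {1,2,3,4,5,6}  ✓accept
'a' @ 3: {}  — state set empty
rest 'dc' ignored (set empty)
final: {}; accept 1 not in set

Answer: REJECT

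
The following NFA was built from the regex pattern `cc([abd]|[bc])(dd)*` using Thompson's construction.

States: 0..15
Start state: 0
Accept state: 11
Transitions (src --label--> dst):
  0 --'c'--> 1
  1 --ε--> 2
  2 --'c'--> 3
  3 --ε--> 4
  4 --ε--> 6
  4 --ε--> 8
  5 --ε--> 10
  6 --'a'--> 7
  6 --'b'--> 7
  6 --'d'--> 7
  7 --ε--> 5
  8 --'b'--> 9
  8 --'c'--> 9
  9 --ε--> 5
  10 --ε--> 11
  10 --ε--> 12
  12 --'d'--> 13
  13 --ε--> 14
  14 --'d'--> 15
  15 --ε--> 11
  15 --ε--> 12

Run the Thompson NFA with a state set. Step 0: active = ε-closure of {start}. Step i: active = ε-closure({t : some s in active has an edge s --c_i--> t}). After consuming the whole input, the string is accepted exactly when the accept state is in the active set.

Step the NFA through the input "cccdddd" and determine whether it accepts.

Answer: ACCEPT

Trace:
start: ε-closure({0}) = {0}
'c' @ 1: {1,2}
'c' @ 2: {3,4,6,8}
'c' @ 3: {5,9,10,11,12}  (accept∈set)
'd' @ 4: {13,14}
'd' @ 5: {11,12,15}  (accept∈set)
'd' @ 6: {13,14}
'd' @ 7: {11,12,15}  (accept∈set)
after full input: {11,12,15}  (accept=11 in)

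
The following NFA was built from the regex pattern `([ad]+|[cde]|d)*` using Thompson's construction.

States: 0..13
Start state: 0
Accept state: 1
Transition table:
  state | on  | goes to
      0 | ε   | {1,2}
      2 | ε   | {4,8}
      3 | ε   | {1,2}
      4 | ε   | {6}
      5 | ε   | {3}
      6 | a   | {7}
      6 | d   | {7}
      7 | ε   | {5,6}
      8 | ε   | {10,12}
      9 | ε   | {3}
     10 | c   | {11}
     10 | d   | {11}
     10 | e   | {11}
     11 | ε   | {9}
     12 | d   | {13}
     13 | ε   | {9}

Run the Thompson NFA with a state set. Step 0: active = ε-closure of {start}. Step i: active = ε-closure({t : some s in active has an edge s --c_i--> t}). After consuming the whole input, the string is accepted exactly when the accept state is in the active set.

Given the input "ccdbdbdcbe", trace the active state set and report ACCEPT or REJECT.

start: ε-closure({0}) = {0,1,2,4,6,8,10,12}
'c' @ 1: {1,2,3,4,6,8,9,10,11,12}  [accepting]
'c' @ 2: {1,2,3,4,6,8,9,10,11,12}  [accepting]
'd' @ 3: {1,2,3,4,5,6,7,8,9,10,11,12,13}  [accepting]
'b' @ 4: {}  — dead — no transitions
rest 'dbdcbe' ignored (set empty)
final: {}; accept 1 not in set

Answer: REJECT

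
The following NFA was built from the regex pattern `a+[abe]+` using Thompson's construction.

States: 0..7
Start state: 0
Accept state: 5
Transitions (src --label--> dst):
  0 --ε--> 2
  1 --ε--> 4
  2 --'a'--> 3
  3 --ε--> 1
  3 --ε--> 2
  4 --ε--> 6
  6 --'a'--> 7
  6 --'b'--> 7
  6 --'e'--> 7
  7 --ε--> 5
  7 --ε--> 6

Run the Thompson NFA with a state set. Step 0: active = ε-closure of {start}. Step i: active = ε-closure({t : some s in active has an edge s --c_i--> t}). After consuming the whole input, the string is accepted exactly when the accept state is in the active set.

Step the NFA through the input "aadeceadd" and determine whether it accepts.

S₀ = ε-closure({0}) = {0,2}
'a' @ 1: {1,2,3,4,6}
'a' @ 2: {1,2,3,4,5,6,7}  (accept∈set)
'd' @ 3: {}  — state set empty
rest 'eceadd' ignored (set empty)
end set {} — state 5 not in

Answer: REJECT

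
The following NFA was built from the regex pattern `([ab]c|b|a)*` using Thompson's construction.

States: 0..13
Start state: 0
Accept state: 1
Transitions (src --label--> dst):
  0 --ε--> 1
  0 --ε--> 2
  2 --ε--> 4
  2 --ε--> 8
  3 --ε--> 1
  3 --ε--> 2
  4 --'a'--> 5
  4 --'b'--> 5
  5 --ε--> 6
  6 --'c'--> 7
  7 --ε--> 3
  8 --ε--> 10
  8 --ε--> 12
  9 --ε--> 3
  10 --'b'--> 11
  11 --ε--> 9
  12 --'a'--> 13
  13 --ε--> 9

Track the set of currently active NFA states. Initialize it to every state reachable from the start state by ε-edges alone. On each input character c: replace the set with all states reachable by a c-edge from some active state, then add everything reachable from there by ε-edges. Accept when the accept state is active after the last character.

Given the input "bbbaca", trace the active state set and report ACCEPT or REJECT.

Answer: ACCEPT

Derivation:
start: ε-closure({0}) = {0,1,2,4,8,10,12}
'b' @ 1: {1,2,3,4,5,6,8,9,10,11,12}  ✓accept
'b' @ 2: {1,2,3,4,5,6,8,9,10,11,12}  ✓accept
'b' @ 3: {1,2,3,4,5,6,8,9,10,11,12}  ✓accept
'a' @ 4: {1,2,3,4,5,6,8,9,10,12,13}  ✓accept
'c' @ 5: {1,2,3,4,7,8,10,12}  ✓accept
'a' @ 6: {1,2,3,4,5,6,8,9,10,12,13}  ✓accept
after full input: {1,2,3,4,5,6,8,9,10,12,13}  (accept=1 in)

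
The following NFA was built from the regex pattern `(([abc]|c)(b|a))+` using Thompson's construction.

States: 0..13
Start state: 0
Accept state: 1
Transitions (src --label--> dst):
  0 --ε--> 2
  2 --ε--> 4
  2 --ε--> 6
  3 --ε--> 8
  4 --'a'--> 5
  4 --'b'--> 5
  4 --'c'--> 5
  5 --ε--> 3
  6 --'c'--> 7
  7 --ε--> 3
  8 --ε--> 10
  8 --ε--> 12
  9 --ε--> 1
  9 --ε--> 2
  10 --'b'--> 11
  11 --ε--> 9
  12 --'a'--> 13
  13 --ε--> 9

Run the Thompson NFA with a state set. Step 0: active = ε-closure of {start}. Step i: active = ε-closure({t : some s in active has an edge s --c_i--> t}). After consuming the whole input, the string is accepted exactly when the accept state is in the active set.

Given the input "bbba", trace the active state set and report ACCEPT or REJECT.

start: ε-closure({0}) = {0,2,4,6}
'b' @ 1: {3,5,8,10,12}
'b' @ 2: {1,2,4,6,9,11}  (accept∈set)
'b' @ 3: {3,5,8,10,12}
'a' @ 4: {1,2,4,6,9,13}  (accept∈set)
final: {1,2,4,6,9,13}; accept 1 in set

Answer: ACCEPT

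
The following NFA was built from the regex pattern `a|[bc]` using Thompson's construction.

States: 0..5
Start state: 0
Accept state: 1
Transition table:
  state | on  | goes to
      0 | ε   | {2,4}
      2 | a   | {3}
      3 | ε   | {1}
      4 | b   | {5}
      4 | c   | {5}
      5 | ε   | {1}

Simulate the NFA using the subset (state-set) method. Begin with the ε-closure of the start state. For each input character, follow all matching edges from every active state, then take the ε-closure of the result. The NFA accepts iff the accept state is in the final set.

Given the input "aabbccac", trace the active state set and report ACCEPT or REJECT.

start: ε-closure({0}) = {0,2,4}
'a' @ 1: {1,3}  ✓accept
'a' @ 2: {}  — state set empty
rest 'bbccac' ignored (set empty)
final: {}; accept 1 not in set

Answer: REJECT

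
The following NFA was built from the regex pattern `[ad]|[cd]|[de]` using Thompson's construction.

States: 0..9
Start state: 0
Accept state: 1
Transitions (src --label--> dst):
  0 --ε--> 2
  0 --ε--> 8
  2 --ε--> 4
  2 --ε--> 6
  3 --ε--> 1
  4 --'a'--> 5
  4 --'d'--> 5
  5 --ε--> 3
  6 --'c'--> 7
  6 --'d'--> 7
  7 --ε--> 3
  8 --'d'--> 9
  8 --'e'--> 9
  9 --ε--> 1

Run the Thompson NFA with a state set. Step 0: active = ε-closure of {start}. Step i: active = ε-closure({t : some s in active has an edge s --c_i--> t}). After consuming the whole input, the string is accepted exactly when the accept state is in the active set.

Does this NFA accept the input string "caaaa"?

start: ε-closure({0}) = {0,2,4,6,8}
'c' @ 1: {1,3,7}  (accept∈set)
'a' @ 2: {}  — no active states
rest 'aaa' ignored (set empty)
end set {} — state 1 not in

Answer: REJECT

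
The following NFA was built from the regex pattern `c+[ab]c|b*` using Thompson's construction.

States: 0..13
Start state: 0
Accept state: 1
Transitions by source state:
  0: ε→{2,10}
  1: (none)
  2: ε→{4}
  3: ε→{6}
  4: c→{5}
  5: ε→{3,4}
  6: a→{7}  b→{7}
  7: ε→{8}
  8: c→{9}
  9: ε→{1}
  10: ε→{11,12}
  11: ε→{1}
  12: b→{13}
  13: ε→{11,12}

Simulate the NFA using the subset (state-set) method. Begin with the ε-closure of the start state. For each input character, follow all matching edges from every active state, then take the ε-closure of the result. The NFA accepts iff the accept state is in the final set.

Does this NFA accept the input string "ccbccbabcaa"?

Answer: REJECT

Steps:
start: ε-closure({0}) = {0,1,2,4,10,11,12}
'c' @ 1: {3,4,5,6}
'c' @ 2: {3,4,5,6}
'b' @ 3: {7,8}
'c' @ 4: {1,9}  (accept∈set)
'c' @ 5: {}  — state set empty
rest 'babcaa' ignored (set empty)
end set {} — state 1 not in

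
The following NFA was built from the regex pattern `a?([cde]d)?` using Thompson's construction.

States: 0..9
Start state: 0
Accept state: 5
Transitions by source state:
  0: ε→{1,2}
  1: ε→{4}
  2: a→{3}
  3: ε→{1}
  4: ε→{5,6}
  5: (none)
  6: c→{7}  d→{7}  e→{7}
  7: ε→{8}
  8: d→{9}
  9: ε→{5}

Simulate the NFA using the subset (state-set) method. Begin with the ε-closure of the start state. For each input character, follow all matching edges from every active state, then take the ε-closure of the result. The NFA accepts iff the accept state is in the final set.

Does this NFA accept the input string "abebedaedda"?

initial (ε-close {0}): {0,1,2,4,5,6}
'a' @ 1: {1,3,4,5,6}  ✓accept
'b' @ 2: {}  — dead — no transitions
rest 'ebedaedda' ignored (set empty)
final: {}; accept 5 not in set

Answer: REJECT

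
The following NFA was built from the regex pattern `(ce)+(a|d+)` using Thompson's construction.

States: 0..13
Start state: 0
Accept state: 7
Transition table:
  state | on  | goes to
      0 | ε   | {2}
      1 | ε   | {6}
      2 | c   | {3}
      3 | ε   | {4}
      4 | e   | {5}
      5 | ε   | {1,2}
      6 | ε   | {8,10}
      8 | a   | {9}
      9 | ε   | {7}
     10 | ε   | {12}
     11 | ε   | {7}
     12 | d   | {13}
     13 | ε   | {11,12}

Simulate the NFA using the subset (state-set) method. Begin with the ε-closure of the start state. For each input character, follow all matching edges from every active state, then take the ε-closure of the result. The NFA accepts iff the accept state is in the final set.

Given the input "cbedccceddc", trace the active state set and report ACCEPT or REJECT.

Answer: REJECT

Derivation:
S₀ = ε-closure({0}) = {0,2}
'c' @ 1: {3,4}
'b' @ 2: {}  — state set empty
rest 'edccceddc' ignored (set empty)
final: {}; accept 7 not in set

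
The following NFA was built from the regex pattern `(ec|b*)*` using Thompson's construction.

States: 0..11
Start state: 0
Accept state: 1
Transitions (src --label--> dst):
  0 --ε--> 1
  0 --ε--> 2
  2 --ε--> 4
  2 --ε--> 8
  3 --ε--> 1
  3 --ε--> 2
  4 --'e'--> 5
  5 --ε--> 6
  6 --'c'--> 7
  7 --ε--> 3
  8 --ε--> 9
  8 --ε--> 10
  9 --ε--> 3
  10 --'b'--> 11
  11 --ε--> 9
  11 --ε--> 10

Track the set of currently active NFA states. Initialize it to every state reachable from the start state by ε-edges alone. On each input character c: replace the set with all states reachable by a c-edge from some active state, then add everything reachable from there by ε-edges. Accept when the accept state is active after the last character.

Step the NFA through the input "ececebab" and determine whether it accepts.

Answer: REJECT

Derivation:
S₀ = ε-closure({0}) = {0,1,2,3,4,8,9,10}
'e' @ 1: {5,6}
'c' @ 2: {1,2,3,4,7,8,9,10}  [accepting]
'e' @ 3: {5,6}
'c' @ 4: {1,2,3,4,7,8,9,10}  [accepting]
'e' @ 5: {5,6}
'b' @ 6: {}  — no active states
rest 'ab' ignored (set empty)
final: {}; accept 1 not in set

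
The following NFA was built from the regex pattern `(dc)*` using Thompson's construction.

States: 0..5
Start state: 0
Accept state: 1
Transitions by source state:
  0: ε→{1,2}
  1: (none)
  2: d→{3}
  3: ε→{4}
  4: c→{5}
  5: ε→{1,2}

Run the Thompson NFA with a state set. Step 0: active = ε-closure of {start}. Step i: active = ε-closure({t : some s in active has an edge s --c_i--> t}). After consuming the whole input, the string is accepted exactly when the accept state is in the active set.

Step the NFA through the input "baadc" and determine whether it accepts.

Answer: REJECT

Steps:
start: ε-closure({0}) = {0,1,2}
'b' @ 1: {}  — state set empty
rest 'aadc' ignored (set empty)
final: {}; accept 1 not in set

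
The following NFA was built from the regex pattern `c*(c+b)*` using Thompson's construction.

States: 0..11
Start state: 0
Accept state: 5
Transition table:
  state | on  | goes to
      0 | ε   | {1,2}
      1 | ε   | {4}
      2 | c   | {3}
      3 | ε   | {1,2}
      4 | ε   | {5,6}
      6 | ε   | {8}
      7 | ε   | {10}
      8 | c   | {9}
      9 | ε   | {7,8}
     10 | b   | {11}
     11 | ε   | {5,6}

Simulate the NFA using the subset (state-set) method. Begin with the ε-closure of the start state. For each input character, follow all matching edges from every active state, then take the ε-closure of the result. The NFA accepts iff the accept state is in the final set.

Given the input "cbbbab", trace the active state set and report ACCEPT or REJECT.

S₀ = ε-closure({0}) = {0,1,2,4,5,6,8}
'c' @ 1: {1,2,3,4,5,6,7,8,9,10}  [accepting]
'b' @ 2: {5,6,8,11}  [accepting]
'b' @ 3: {}  — no active states
rest 'bab' ignored (set empty)
after full input: {}  (accept=5 not in)

Answer: REJECT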